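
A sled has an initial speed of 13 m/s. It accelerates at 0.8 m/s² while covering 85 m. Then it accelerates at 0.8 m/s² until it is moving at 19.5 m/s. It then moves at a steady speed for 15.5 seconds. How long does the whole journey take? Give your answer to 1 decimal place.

Phase 1 (accelerating): v₀ = 13.0 m/s, a = 0.8 m/s².
v² = v₀² + 2aΔx = 13.0² + 2·0.8·85 = 305 → v = 17.5 m/s
t = (v − v₀)/a = (17.5 − 13.0)/0.8 = 5.58 s

Phase 2 (accelerating): v₀ = 17.5 m/s, a = 0.8 m/s².
v = v₀ + at → t = (19.5 − 17.5) / 0.8 = 2.54 s
v² = v₀² + 2aΔx → Δx = (19.5² − 17.5²)/(2·0.8) = 47.0 m

Phase 3 (constant speed): v₀ = 19.5 m/s, a = 0 m/s².
v = v₀ + at = 19.5 + (0)(15.5) = 19.5 m/s
Δx = v₀t + ½at² = 19.5·15.5 + 0.5·0·15.5² = 302 m
Total time = 5.58 + 2.54 + 15.5 = 23.6 s

23.6 s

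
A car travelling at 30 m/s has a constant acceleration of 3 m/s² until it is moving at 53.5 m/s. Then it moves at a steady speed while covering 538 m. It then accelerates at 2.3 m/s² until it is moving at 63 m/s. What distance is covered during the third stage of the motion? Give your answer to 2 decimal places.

240.60 m

Phase 1 (accelerating): v₀ = 30.0 m/s, a = 3 m/s².
v = v₀ + at → t = (53.5 − 30.0) / 3 = 7.83 s
v² = v₀² + 2aΔx → Δx = (53.5² − 30.0²)/(2·3) = 327 m

Phase 2 (constant speed): v₀ = 53.5 m/s, a = 0 m/s².
Constant speed: t = d/v = 538/53.5 = 10.1 s

Phase 3 (accelerating): v₀ = 53.5 m/s, a = 2.3 m/s².
v = v₀ + at → t = (63 − 53.5) / 2.3 = 4.13 s
v² = v₀² + 2aΔx → Δx = (63² − 53.5²)/(2·2.3) = 241 m
Distance in phase 3 = 241 m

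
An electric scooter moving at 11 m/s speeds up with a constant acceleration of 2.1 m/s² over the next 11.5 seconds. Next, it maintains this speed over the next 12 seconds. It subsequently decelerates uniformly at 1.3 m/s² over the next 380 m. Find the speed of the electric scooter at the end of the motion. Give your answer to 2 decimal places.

15.73 m/s

Phase 1 (accelerating): v₀ = 11.0 m/s, a = 2.1 m/s².
v = v₀ + at = 11.0 + (2.1)(11.5) = 35.2 m/s
Δx = v₀t + ½at² = 11.0·11.5 + 0.5·2.1·11.5² = 265 m

Phase 2 (constant speed): v₀ = 35.2 m/s, a = 0 m/s².
v = v₀ + at = 35.2 + (0)(12) = 35.2 m/s
Δx = v₀t + ½at² = 35.2·12 + 0.5·0·12² = 422 m

Phase 3 (decelerating): v₀ = 35.2 m/s, a = -1.3 m/s².
v² = v₀² + 2aΔx = 35.2² + 2·-1.3·380 = 248 → v = 15.7 m/s
t = (v − v₀)/a = (15.7 − 35.2)/-1.3 = 14.9 s
Final speed = 15.7 m/s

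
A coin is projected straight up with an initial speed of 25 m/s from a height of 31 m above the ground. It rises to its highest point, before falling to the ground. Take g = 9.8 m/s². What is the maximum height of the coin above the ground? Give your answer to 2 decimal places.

62.89 m

Phase 1 (rising): v₀ = 25.0 m/s, a = -9.8 m/s².
v = v₀ + at → t = (0 − 25.0) / -9.8 = 2.55 s
v² = v₀² + 2aΔx → Δx = (0² − 25.0²)/(2·-9.8) = 31.9 m
Maximum height = 31 + 31.9 = 62.9 m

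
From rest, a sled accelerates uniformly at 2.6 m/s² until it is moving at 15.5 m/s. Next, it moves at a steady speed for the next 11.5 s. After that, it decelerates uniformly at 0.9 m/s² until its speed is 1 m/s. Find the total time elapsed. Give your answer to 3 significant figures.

Phase 1 (accelerating): v₀ = 0 m/s, a = 2.6 m/s².
v = v₀ + at → t = (15.5 − 0) / 2.6 = 5.96 s
v² = v₀² + 2aΔx → Δx = (15.5² − 0²)/(2·2.6) = 46.2 m

Phase 2 (constant speed): v₀ = 15.5 m/s, a = 0 m/s².
v = v₀ + at = 15.5 + (0)(11.5) = 15.5 m/s
Δx = v₀t + ½at² = 15.5·11.5 + 0.5·0·11.5² = 178 m

Phase 3 (decelerating): v₀ = 15.5 m/s, a = -0.9 m/s².
v = v₀ + at → t = (1 − 15.5) / -0.9 = 16.1 s
v² = v₀² + 2aΔx → Δx = (1² − 15.5²)/(2·-0.9) = 133 m
Total time = 5.96 + 11.5 + 16.1 = 33.6 s

33.6 s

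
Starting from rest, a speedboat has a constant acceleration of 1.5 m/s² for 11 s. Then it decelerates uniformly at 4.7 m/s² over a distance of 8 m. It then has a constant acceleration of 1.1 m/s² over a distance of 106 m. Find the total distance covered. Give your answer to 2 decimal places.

204.75 m

Phase 1 (accelerating): v₀ = 0 m/s, a = 1.5 m/s².
v = v₀ + at = 0 + (1.5)(11) = 16.5 m/s
Δx = v₀t + ½at² = 0·11 + 0.5·1.5·11² = 90.8 m

Phase 2 (decelerating): v₀ = 16.5 m/s, a = -4.7 m/s².
v² = v₀² + 2aΔx = 16.5² + 2·-4.7·8 = 197 → v = 14.0 m/s
t = (v − v₀)/a = (14.0 − 16.5)/-4.7 = 0.524 s

Phase 3 (accelerating): v₀ = 14.0 m/s, a = 1.1 m/s².
v² = v₀² + 2aΔx = 14.0² + 2·1.1·106 = 430 → v = 20.7 m/s
t = (v − v₀)/a = (20.7 − 14.0)/1.1 = 6.10 s
Total distance = 90.8 + 8.00 + 106 = 205 m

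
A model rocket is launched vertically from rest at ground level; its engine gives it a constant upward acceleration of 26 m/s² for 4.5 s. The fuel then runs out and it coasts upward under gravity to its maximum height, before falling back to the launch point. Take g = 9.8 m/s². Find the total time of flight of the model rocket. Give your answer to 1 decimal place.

30.4 s

Phase 1 (powered ascent): v₀ = 0 m/s, a = 26 m/s².
v = v₀ + at = 0 + (26)(4.5) = 117 m/s
Δx = v₀t + ½at² = 0·4.5 + 0.5·26·4.5² = 263 m

Phase 2 (coasting upward): v₀ = 117 m/s, a = -9.8 m/s².
v = v₀ + at → t = (0 − 117) / -9.8 = 11.9 s
v² = v₀² + 2aΔx → Δx = (0² − 117²)/(2·-9.8) = 698 m

Phase 3 (free fall): v₀ = 0 m/s, a = -9.8 m/s².
Falls 962 m from rest: t = √(2·962/9.8) = 14.0 s; v = g·t = 137 m/s.
Total time = 4.50 + 11.9 + 14.0 = 30.4 s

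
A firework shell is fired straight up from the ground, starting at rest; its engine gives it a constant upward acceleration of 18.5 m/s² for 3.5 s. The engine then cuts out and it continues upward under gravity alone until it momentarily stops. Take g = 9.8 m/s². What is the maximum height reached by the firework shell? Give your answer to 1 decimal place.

327.2 m

Phase 1 (powered ascent): v₀ = 0 m/s, a = 18.5 m/s².
v = v₀ + at = 0 + (18.5)(3.5) = 64.8 m/s
Δx = v₀t + ½at² = 0·3.5 + 0.5·18.5·3.5² = 113 m

Phase 2 (coasting upward): v₀ = 64.8 m/s, a = -9.8 m/s².
v = v₀ + at → t = (0 − 64.8) / -9.8 = 6.61 s
v² = v₀² + 2aΔx → Δx = (0² − 64.8²)/(2·-9.8) = 214 m
Maximum height = 113 + 214 = 327 m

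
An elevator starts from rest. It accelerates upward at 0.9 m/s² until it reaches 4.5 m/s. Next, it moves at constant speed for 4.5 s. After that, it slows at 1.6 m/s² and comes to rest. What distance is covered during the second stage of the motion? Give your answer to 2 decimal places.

Phase 1 (accelerating): v₀ = 0 m/s, a = 0.9 m/s².
v = v₀ + at → t = (4.5 − 0) / 0.9 = 5.00 s
v² = v₀² + 2aΔx → Δx = (4.5² − 0²)/(2·0.9) = 11.2 m

Phase 2 (constant speed): v₀ = 4.50 m/s, a = 0 m/s².
v = v₀ + at = 4.50 + (0)(4.5) = 4.50 m/s
Δx = v₀t + ½at² = 4.50·4.5 + 0.5·0·4.5² = 20.2 m
Distance in phase 2 = 20.2 m

20.25 m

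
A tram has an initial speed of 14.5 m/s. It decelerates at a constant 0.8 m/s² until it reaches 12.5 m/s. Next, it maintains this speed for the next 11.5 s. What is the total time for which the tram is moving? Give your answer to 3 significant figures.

Phase 1 (decelerating): v₀ = 14.5 m/s, a = -0.8 m/s².
v = v₀ + at → t = (12.5 − 14.5) / -0.8 = 2.50 s
v² = v₀² + 2aΔx → Δx = (12.5² − 14.5²)/(2·-0.8) = 33.8 m

Phase 2 (constant speed): v₀ = 12.5 m/s, a = 0 m/s².
v = v₀ + at = 12.5 + (0)(11.5) = 12.5 m/s
Δx = v₀t + ½at² = 12.5·11.5 + 0.5·0·11.5² = 144 m
Total time = 2.50 + 11.5 = 14.0 s

14.0 s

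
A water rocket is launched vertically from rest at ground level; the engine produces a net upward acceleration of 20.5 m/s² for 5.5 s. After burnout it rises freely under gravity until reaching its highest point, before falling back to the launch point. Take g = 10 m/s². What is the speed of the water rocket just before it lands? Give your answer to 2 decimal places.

Phase 1 (powered ascent): v₀ = 0 m/s, a = 20.5 m/s².
v = v₀ + at = 0 + (20.5)(5.5) = 113 m/s
Δx = v₀t + ½at² = 0·5.5 + 0.5·20.5·5.5² = 310 m

Phase 2 (coasting upward): v₀ = 113 m/s, a = -10 m/s².
v = v₀ + at → t = (0 − 113) / -10 = 11.3 s
v² = v₀² + 2aΔx → Δx = (0² − 113²)/(2·-10) = 636 m

Phase 3 (free fall): v₀ = 0 m/s, a = -10 m/s².
Falls 946 m from rest: t = √(2·946/10) = 13.8 s; v = g·t = 138 m/s.
Impact speed = 138 m/s

137.53 m/s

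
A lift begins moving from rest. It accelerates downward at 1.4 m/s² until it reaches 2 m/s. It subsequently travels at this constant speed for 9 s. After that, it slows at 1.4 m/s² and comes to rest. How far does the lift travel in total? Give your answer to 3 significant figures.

Phase 1 (accelerating): v₀ = 0 m/s, a = 1.4 m/s².
v = v₀ + at → t = (2 − 0) / 1.4 = 1.43 s
v² = v₀² + 2aΔx → Δx = (2² − 0²)/(2·1.4) = 1.43 m

Phase 2 (constant speed): v₀ = 2.00 m/s, a = 0 m/s².
v = v₀ + at = 2.00 + (0)(9) = 2.00 m/s
Δx = v₀t + ½at² = 2.00·9 + 0.5·0·9² = 18.0 m

Phase 3 (decelerating): v₀ = 2.00 m/s, a = -1.4 m/s².
v = v₀ + at → t = (0 − 2.00) / -1.4 = 1.43 s
v² = v₀² + 2aΔx → Δx = (0² − 2.00²)/(2·-1.4) = 1.43 m
Total distance = 1.43 + 18.0 + 1.43 = 20.9 m

20.9 m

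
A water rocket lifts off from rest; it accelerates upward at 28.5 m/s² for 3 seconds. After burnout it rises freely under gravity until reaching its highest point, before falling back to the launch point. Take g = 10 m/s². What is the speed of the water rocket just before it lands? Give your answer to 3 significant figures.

Phase 1 (powered ascent): v₀ = 0 m/s, a = 28.5 m/s².
v = v₀ + at = 0 + (28.5)(3) = 85.5 m/s
Δx = v₀t + ½at² = 0·3 + 0.5·28.5·3² = 128 m

Phase 2 (coasting upward): v₀ = 85.5 m/s, a = -10 m/s².
v = v₀ + at → t = (0 − 85.5) / -10 = 8.55 s
v² = v₀² + 2aΔx → Δx = (0² − 85.5²)/(2·-10) = 366 m

Phase 3 (free fall): v₀ = 0 m/s, a = -10 m/s².
Falls 494 m from rest: t = √(2·494/10) = 9.94 s; v = g·t = 99.4 m/s.
Impact speed = 99.4 m/s

99.4 m/s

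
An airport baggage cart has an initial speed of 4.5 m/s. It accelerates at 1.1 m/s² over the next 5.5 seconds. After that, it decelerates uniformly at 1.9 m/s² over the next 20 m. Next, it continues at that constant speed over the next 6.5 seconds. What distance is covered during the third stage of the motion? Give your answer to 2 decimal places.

38.62 m

Phase 1 (accelerating): v₀ = 4.50 m/s, a = 1.1 m/s².
v = v₀ + at = 4.50 + (1.1)(5.5) = 10.6 m/s
Δx = v₀t + ½at² = 4.50·5.5 + 0.5·1.1·5.5² = 41.4 m

Phase 2 (decelerating): v₀ = 10.6 m/s, a = -1.9 m/s².
v² = v₀² + 2aΔx = 10.6² + 2·-1.9·20 = 35.3 → v = 5.94 m/s
t = (v − v₀)/a = (5.94 − 10.6)/-1.9 = 2.43 s

Phase 3 (constant speed): v₀ = 5.94 m/s, a = 0 m/s².
v = v₀ + at = 5.94 + (0)(6.5) = 5.94 m/s
Δx = v₀t + ½at² = 5.94·6.5 + 0.5·0·6.5² = 38.6 m
Distance in phase 3 = 38.6 m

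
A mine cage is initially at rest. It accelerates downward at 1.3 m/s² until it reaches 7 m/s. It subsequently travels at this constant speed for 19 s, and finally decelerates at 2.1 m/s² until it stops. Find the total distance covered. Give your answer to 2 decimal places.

Phase 1 (accelerating): v₀ = 0 m/s, a = 1.3 m/s².
v = v₀ + at → t = (7 − 0) / 1.3 = 5.38 s
v² = v₀² + 2aΔx → Δx = (7² − 0²)/(2·1.3) = 18.8 m

Phase 2 (constant speed): v₀ = 7.00 m/s, a = 0 m/s².
v = v₀ + at = 7.00 + (0)(19) = 7.00 m/s
Δx = v₀t + ½at² = 7.00·19 + 0.5·0·19² = 133 m

Phase 3 (decelerating): v₀ = 7.00 m/s, a = -2.1 m/s².
v = v₀ + at → t = (0 − 7.00) / -2.1 = 3.33 s
v² = v₀² + 2aΔx → Δx = (0² − 7.00²)/(2·-2.1) = 11.7 m
Total distance = 18.8 + 133 + 11.7 = 164 m

163.51 m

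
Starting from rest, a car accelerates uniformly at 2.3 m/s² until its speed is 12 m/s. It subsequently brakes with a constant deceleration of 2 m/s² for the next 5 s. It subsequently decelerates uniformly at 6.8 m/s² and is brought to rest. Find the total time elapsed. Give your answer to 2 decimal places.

Phase 1 (accelerating): v₀ = 0 m/s, a = 2.3 m/s².
v = v₀ + at → t = (12 − 0) / 2.3 = 5.22 s
v² = v₀² + 2aΔx → Δx = (12² − 0²)/(2·2.3) = 31.3 m

Phase 2 (decelerating): v₀ = 12.0 m/s, a = -2 m/s².
v = v₀ + at = 12.0 + (-2)(5) = 2.00 m/s
Δx = v₀t + ½at² = 12.0·5 + 0.5·-2·5² = 35.0 m

Phase 3 (decelerating): v₀ = 2.00 m/s, a = -6.8 m/s².
v = v₀ + at → t = (0 − 2.00) / -6.8 = 0.294 s
v² = v₀² + 2aΔx → Δx = (0² − 2.00²)/(2·-6.8) = 0.294 m
Total time = 5.22 + 5.00 + 0.294 = 10.5 s

10.51 s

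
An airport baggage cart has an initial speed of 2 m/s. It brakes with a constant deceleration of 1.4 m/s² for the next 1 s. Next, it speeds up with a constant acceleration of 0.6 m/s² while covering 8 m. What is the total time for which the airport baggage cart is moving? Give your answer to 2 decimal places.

5.26 s

Phase 1 (decelerating): v₀ = 2.00 m/s, a = -1.4 m/s².
v = v₀ + at = 2.00 + (-1.4)(1) = 0.600 m/s
Δx = v₀t + ½at² = 2.00·1 + 0.5·-1.4·1² = 1.30 m

Phase 2 (accelerating): v₀ = 0.600 m/s, a = 0.6 m/s².
v² = v₀² + 2aΔx = 0.600² + 2·0.6·8 = 9.96 → v = 3.16 m/s
t = (v − v₀)/a = (3.16 − 0.600)/0.6 = 4.26 s
Total time = 1.00 + 4.26 = 5.26 s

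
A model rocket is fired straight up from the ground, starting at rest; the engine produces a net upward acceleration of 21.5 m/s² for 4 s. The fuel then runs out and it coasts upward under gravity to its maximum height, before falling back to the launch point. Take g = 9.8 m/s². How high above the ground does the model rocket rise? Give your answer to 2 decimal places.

Phase 1 (powered ascent): v₀ = 0 m/s, a = 21.5 m/s².
v = v₀ + at = 0 + (21.5)(4) = 86.0 m/s
Δx = v₀t + ½at² = 0·4 + 0.5·21.5·4² = 172 m

Phase 2 (coasting upward): v₀ = 86.0 m/s, a = -9.8 m/s².
v = v₀ + at → t = (0 − 86.0) / -9.8 = 8.78 s
v² = v₀² + 2aΔx → Δx = (0² − 86.0²)/(2·-9.8) = 377 m
Maximum height = 172 + 377 = 549 m

549.35 m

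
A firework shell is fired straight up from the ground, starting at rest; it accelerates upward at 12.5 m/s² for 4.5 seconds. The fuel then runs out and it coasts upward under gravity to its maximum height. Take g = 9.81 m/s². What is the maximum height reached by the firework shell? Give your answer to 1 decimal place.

287.8 m

Phase 1 (powered ascent): v₀ = 0 m/s, a = 12.5 m/s².
v = v₀ + at = 0 + (12.5)(4.5) = 56.2 m/s
Δx = v₀t + ½at² = 0·4.5 + 0.5·12.5·4.5² = 127 m

Phase 2 (coasting upward): v₀ = 56.2 m/s, a = -9.81 m/s².
v = v₀ + at → t = (0 − 56.2) / -9.81 = 5.73 s
v² = v₀² + 2aΔx → Δx = (0² − 56.2²)/(2·-9.81) = 161 m
Maximum height = 127 + 161 = 288 m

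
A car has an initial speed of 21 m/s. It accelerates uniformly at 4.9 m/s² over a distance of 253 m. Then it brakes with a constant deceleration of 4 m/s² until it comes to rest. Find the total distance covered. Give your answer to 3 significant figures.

Phase 1 (accelerating): v₀ = 21.0 m/s, a = 4.9 m/s².
v² = v₀² + 2aΔx = 21.0² + 2·4.9·253 = 2920 → v = 54.0 m/s
t = (v − v₀)/a = (54.0 − 21.0)/4.9 = 6.74 s

Phase 2 (decelerating): v₀ = 54.0 m/s, a = -4 m/s².
v = v₀ + at → t = (0 − 54.0) / -4 = 13.5 s
v² = v₀² + 2aΔx → Δx = (0² − 54.0²)/(2·-4) = 365 m
Total distance = 253 + 365 = 618 m

618 m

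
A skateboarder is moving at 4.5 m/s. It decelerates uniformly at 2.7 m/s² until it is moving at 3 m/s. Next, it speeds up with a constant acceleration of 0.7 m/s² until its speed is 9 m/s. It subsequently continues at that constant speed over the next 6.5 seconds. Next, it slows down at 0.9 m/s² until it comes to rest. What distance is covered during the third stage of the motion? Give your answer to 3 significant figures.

Phase 1 (decelerating): v₀ = 4.50 m/s, a = -2.7 m/s².
v = v₀ + at → t = (3 − 4.50) / -2.7 = 0.556 s
v² = v₀² + 2aΔx → Δx = (3² − 4.50²)/(2·-2.7) = 2.08 m

Phase 2 (accelerating): v₀ = 3.00 m/s, a = 0.7 m/s².
v = v₀ + at → t = (9 − 3.00) / 0.7 = 8.57 s
v² = v₀² + 2aΔx → Δx = (9² − 3.00²)/(2·0.7) = 51.4 m

Phase 3 (constant speed): v₀ = 9.00 m/s, a = 0 m/s².
v = v₀ + at = 9.00 + (0)(6.5) = 9.00 m/s
Δx = v₀t + ½at² = 9.00·6.5 + 0.5·0·6.5² = 58.5 m
Distance in phase 3 = 58.5 m

58.5 m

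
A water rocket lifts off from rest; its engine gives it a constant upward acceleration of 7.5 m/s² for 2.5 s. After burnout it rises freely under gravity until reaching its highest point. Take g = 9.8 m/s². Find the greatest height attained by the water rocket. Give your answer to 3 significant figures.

41.4 m

Phase 1 (powered ascent): v₀ = 0 m/s, a = 7.5 m/s².
v = v₀ + at = 0 + (7.5)(2.5) = 18.8 m/s
Δx = v₀t + ½at² = 0·2.5 + 0.5·7.5·2.5² = 23.4 m

Phase 2 (coasting upward): v₀ = 18.8 m/s, a = -9.8 m/s².
v = v₀ + at → t = (0 − 18.8) / -9.8 = 1.91 s
v² = v₀² + 2aΔx → Δx = (0² − 18.8²)/(2·-9.8) = 17.9 m
Maximum height = 23.4 + 17.9 = 41.4 m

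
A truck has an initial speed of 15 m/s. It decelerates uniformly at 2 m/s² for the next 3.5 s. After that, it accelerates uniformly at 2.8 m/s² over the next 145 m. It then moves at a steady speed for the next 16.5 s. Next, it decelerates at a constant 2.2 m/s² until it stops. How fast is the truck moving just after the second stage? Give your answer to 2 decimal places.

29.60 m/s

Phase 1 (decelerating): v₀ = 15.0 m/s, a = -2 m/s².
v = v₀ + at = 15.0 + (-2)(3.5) = 8.00 m/s
Δx = v₀t + ½at² = 15.0·3.5 + 0.5·-2·3.5² = 40.2 m

Phase 2 (accelerating): v₀ = 8.00 m/s, a = 2.8 m/s².
v² = v₀² + 2aΔx = 8.00² + 2·2.8·145 = 876 → v = 29.6 m/s
t = (v − v₀)/a = (29.6 − 8.00)/2.8 = 7.71 s
Speed at end of phase 2 = 29.6 m/s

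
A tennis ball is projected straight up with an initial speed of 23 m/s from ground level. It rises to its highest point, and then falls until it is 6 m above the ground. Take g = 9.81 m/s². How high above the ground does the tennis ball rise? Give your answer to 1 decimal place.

Phase 1 (rising): v₀ = 23.0 m/s, a = -9.81 m/s².
v = v₀ + at → t = (0 − 23.0) / -9.81 = 2.34 s
v² = v₀² + 2aΔx → Δx = (0² − 23.0²)/(2·-9.81) = 27.0 m
Maximum height = 27.0 m

27.0 m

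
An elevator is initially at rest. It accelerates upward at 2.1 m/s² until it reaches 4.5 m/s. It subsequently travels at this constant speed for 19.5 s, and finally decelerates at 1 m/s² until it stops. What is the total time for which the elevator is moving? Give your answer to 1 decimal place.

Phase 1 (accelerating): v₀ = 0 m/s, a = 2.1 m/s².
v = v₀ + at → t = (4.5 − 0) / 2.1 = 2.14 s
v² = v₀² + 2aΔx → Δx = (4.5² − 0²)/(2·2.1) = 4.82 m

Phase 2 (constant speed): v₀ = 4.50 m/s, a = 0 m/s².
v = v₀ + at = 4.50 + (0)(19.5) = 4.50 m/s
Δx = v₀t + ½at² = 4.50·19.5 + 0.5·0·19.5² = 87.8 m

Phase 3 (decelerating): v₀ = 4.50 m/s, a = -1 m/s².
v = v₀ + at → t = (0 − 4.50) / -1 = 4.50 s
v² = v₀² + 2aΔx → Δx = (0² − 4.50²)/(2·-1) = 10.1 m
Total time = 2.14 + 19.5 + 4.50 = 26.1 s

26.1 s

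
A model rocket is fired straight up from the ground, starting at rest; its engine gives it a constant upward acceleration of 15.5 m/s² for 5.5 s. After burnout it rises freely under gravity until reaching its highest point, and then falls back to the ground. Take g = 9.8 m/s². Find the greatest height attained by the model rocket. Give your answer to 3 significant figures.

605 m

Phase 1 (powered ascent): v₀ = 0 m/s, a = 15.5 m/s².
v = v₀ + at = 0 + (15.5)(5.5) = 85.2 m/s
Δx = v₀t + ½at² = 0·5.5 + 0.5·15.5·5.5² = 234 m

Phase 2 (coasting upward): v₀ = 85.2 m/s, a = -9.8 m/s².
v = v₀ + at → t = (0 − 85.2) / -9.8 = 8.70 s
v² = v₀² + 2aΔx → Δx = (0² − 85.2²)/(2·-9.8) = 371 m
Maximum height = 234 + 371 = 605 m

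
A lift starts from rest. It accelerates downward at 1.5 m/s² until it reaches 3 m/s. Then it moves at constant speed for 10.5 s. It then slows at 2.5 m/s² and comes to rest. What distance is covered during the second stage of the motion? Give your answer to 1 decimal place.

Phase 1 (accelerating): v₀ = 0 m/s, a = 1.5 m/s².
v = v₀ + at → t = (3 − 0) / 1.5 = 2.00 s
v² = v₀² + 2aΔx → Δx = (3² − 0²)/(2·1.5) = 3.00 m

Phase 2 (constant speed): v₀ = 3.00 m/s, a = 0 m/s².
v = v₀ + at = 3.00 + (0)(10.5) = 3.00 m/s
Δx = v₀t + ½at² = 3.00·10.5 + 0.5·0·10.5² = 31.5 m
Distance in phase 2 = 31.5 m

31.5 m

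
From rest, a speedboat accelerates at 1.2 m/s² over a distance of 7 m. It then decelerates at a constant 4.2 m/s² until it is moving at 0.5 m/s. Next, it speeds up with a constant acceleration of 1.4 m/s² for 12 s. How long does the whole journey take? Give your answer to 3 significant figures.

Phase 1 (accelerating): v₀ = 0 m/s, a = 1.2 m/s².
v² = v₀² + 2aΔx = 0² + 2·1.2·7 = 16.8 → v = 4.10 m/s
t = (v − v₀)/a = (4.10 − 0)/1.2 = 3.42 s

Phase 2 (decelerating): v₀ = 4.10 m/s, a = -4.2 m/s².
v = v₀ + at → t = (0.5 − 4.10) / -4.2 = 0.857 s
v² = v₀² + 2aΔx → Δx = (0.5² − 4.10²)/(2·-4.2) = 1.97 m

Phase 3 (accelerating): v₀ = 0.500 m/s, a = 1.4 m/s².
v = v₀ + at = 0.500 + (1.4)(12) = 17.3 m/s
Δx = v₀t + ½at² = 0.500·12 + 0.5·1.4·12² = 107 m
Total time = 3.42 + 0.857 + 12.0 = 16.3 s

16.3 s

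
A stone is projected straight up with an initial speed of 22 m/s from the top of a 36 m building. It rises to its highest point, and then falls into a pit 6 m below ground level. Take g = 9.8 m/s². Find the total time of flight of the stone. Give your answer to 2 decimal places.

5.93 s

Phase 1 (rising): v₀ = 22.0 m/s, a = -9.8 m/s².
v = v₀ + at → t = (0 − 22.0) / -9.8 = 2.24 s
v² = v₀² + 2aΔx → Δx = (0² − 22.0²)/(2·-9.8) = 24.7 m

Phase 2 (falling): v₀ = 0 m/s, a = -9.8 m/s².
Falls 66.7 m from rest: t = √(2·66.7/9.8) = 3.69 s; v = g·t = 36.2 m/s.
Total time = 2.24 + 3.69 = 5.93 s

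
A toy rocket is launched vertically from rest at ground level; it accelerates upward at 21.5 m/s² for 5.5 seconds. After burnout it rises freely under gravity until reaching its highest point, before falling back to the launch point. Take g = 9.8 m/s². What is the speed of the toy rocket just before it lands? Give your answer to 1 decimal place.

142.7 m/s

Phase 1 (powered ascent): v₀ = 0 m/s, a = 21.5 m/s².
v = v₀ + at = 0 + (21.5)(5.5) = 118 m/s
Δx = v₀t + ½at² = 0·5.5 + 0.5·21.5·5.5² = 325 m

Phase 2 (coasting upward): v₀ = 118 m/s, a = -9.8 m/s².
v = v₀ + at → t = (0 − 118) / -9.8 = 12.1 s
v² = v₀² + 2aΔx → Δx = (0² − 118²)/(2·-9.8) = 713 m

Phase 3 (free fall): v₀ = 0 m/s, a = -9.8 m/s².
Falls 1040 m from rest: t = √(2·1040/9.8) = 14.6 s; v = g·t = 143 m/s.
Impact speed = 143 m/s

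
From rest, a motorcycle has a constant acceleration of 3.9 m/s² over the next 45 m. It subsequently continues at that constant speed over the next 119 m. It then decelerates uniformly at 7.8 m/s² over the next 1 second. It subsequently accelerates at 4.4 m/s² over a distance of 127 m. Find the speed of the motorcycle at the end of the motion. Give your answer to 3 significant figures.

Phase 1 (accelerating): v₀ = 0 m/s, a = 3.9 m/s².
v² = v₀² + 2aΔx = 0² + 2·3.9·45 = 351 → v = 18.7 m/s
t = (v − v₀)/a = (18.7 − 0)/3.9 = 4.80 s

Phase 2 (constant speed): v₀ = 18.7 m/s, a = 0 m/s².
Constant speed: t = d/v = 119/18.7 = 6.35 s

Phase 3 (decelerating): v₀ = 18.7 m/s, a = -7.8 m/s².
v = v₀ + at = 18.7 + (-7.8)(1) = 10.9 m/s
Δx = v₀t + ½at² = 18.7·1 + 0.5·-7.8·1² = 14.8 m

Phase 4 (accelerating): v₀ = 10.9 m/s, a = 4.4 m/s².
v² = v₀² + 2aΔx = 10.9² + 2·4.4·127 = 1240 → v = 35.2 m/s
t = (v − v₀)/a = (35.2 − 10.9)/4.4 = 5.51 s
Final speed = 35.2 m/s

35.2 m/s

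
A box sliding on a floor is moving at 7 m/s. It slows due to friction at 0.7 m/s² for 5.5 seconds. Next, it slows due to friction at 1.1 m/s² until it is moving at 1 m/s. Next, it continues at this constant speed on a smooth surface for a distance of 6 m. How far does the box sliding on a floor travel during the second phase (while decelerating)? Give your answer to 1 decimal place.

4.1 m

Phase 1 (decelerating): v₀ = 7.00 m/s, a = -0.7 m/s².
v = v₀ + at = 7.00 + (-0.7)(5.5) = 3.15 m/s
Δx = v₀t + ½at² = 7.00·5.5 + 0.5·-0.7·5.5² = 27.9 m

Phase 2 (decelerating): v₀ = 3.15 m/s, a = -1.1 m/s².
v = v₀ + at → t = (1 − 3.15) / -1.1 = 1.95 s
v² = v₀² + 2aΔx → Δx = (1² − 3.15²)/(2·-1.1) = 4.06 m
Distance in phase 2 = 4.06 m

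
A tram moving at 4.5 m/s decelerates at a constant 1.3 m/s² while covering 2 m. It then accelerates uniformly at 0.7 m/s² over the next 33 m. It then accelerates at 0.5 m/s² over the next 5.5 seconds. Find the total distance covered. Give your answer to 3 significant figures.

Phase 1 (decelerating): v₀ = 4.50 m/s, a = -1.3 m/s².
v² = v₀² + 2aΔx = 4.50² + 2·-1.3·2 = 15.1 → v = 3.88 m/s
t = (v − v₀)/a = (3.88 − 4.50)/-1.3 = 0.477 s

Phase 2 (accelerating): v₀ = 3.88 m/s, a = 0.7 m/s².
v² = v₀² + 2aΔx = 3.88² + 2·0.7·33 = 61.2 → v = 7.83 m/s
t = (v − v₀)/a = (7.83 − 3.88)/0.7 = 5.64 s

Phase 3 (accelerating): v₀ = 7.83 m/s, a = 0.5 m/s².
v = v₀ + at = 7.83 + (0.5)(5.5) = 10.6 m/s
Δx = v₀t + ½at² = 7.83·5.5 + 0.5·0.5·5.5² = 50.6 m
Total distance = 2.00 + 33.0 + 50.6 = 85.6 m

85.6 m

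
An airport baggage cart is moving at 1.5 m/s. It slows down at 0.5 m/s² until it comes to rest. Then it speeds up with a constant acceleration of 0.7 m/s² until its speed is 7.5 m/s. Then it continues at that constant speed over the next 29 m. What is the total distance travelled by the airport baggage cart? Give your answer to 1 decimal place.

71.4 m

Phase 1 (decelerating): v₀ = 1.50 m/s, a = -0.5 m/s².
v = v₀ + at → t = (0 − 1.50) / -0.5 = 3.00 s
v² = v₀² + 2aΔx → Δx = (0² − 1.50²)/(2·-0.5) = 2.25 m

Phase 2 (accelerating): v₀ = 0 m/s, a = 0.7 m/s².
v = v₀ + at → t = (7.5 − 0) / 0.7 = 10.7 s
v² = v₀² + 2aΔx → Δx = (7.5² − 0²)/(2·0.7) = 40.2 m

Phase 3 (constant speed): v₀ = 7.50 m/s, a = 0 m/s².
Constant speed: t = d/v = 29/7.50 = 3.87 s
Total distance = 2.25 + 40.2 + 29.0 = 71.4 m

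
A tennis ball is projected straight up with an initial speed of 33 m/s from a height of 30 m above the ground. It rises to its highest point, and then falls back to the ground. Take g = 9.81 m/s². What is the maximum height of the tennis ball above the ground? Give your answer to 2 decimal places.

Phase 1 (rising): v₀ = 33.0 m/s, a = -9.81 m/s².
v = v₀ + at → t = (0 − 33.0) / -9.81 = 3.36 s
v² = v₀² + 2aΔx → Δx = (0² − 33.0²)/(2·-9.81) = 55.5 m
Maximum height = 30 + 55.5 = 85.5 m

85.50 m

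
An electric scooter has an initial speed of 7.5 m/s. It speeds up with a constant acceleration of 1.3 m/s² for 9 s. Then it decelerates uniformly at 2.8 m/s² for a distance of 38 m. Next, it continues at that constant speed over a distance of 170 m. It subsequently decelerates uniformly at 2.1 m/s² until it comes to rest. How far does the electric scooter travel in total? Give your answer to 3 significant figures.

Phase 1 (accelerating): v₀ = 7.50 m/s, a = 1.3 m/s².
v = v₀ + at = 7.50 + (1.3)(9) = 19.2 m/s
Δx = v₀t + ½at² = 7.50·9 + 0.5·1.3·9² = 120 m

Phase 2 (decelerating): v₀ = 19.2 m/s, a = -2.8 m/s².
v² = v₀² + 2aΔx = 19.2² + 2·-2.8·38 = 156 → v = 12.5 m/s
t = (v − v₀)/a = (12.5 − 19.2)/-2.8 = 2.40 s

Phase 3 (constant speed): v₀ = 12.5 m/s, a = 0 m/s².
Constant speed: t = d/v = 170/12.5 = 13.6 s

Phase 4 (decelerating): v₀ = 12.5 m/s, a = -2.1 m/s².
v = v₀ + at → t = (0 − 12.5) / -2.1 = 5.94 s
v² = v₀² + 2aΔx → Δx = (0² − 12.5²)/(2·-2.1) = 37.1 m
Total distance = 120 + 38.0 + 170 + 37.1 = 365 m

365 m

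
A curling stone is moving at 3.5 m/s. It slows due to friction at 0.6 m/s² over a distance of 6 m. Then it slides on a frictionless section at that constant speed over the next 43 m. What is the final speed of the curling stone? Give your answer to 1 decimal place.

2.2 m/s

Phase 1 (decelerating): v₀ = 3.50 m/s, a = -0.6 m/s².
v² = v₀² + 2aΔx = 3.50² + 2·-0.6·6 = 5.05 → v = 2.25 m/s
t = (v − v₀)/a = (2.25 − 3.50)/-0.6 = 2.09 s

Phase 2 (constant speed): v₀ = 2.25 m/s, a = 0 m/s².
Constant speed: t = d/v = 43/2.25 = 19.1 s
Final speed = 2.25 m/s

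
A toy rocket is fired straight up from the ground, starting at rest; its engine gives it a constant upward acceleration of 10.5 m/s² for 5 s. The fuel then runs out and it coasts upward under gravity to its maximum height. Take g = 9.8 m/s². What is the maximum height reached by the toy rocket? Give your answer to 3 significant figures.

Phase 1 (powered ascent): v₀ = 0 m/s, a = 10.5 m/s².
v = v₀ + at = 0 + (10.5)(5) = 52.5 m/s
Δx = v₀t + ½at² = 0·5 + 0.5·10.5·5² = 131 m

Phase 2 (coasting upward): v₀ = 52.5 m/s, a = -9.8 m/s².
v = v₀ + at → t = (0 − 52.5) / -9.8 = 5.36 s
v² = v₀² + 2aΔx → Δx = (0² − 52.5²)/(2·-9.8) = 141 m
Maximum height = 131 + 141 = 272 m

272 m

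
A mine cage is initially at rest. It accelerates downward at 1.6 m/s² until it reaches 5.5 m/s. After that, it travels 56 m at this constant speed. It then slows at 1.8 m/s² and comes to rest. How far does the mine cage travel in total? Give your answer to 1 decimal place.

73.9 m

Phase 1 (accelerating): v₀ = 0 m/s, a = 1.6 m/s².
v = v₀ + at → t = (5.5 − 0) / 1.6 = 3.44 s
v² = v₀² + 2aΔx → Δx = (5.5² − 0²)/(2·1.6) = 9.45 m

Phase 2 (constant speed): v₀ = 5.50 m/s, a = 0 m/s².
Constant speed: t = d/v = 56/5.50 = 10.2 s

Phase 3 (decelerating): v₀ = 5.50 m/s, a = -1.8 m/s².
v = v₀ + at → t = (0 − 5.50) / -1.8 = 3.06 s
v² = v₀² + 2aΔx → Δx = (0² − 5.50²)/(2·-1.8) = 8.40 m
Total distance = 9.45 + 56.0 + 8.40 = 73.9 m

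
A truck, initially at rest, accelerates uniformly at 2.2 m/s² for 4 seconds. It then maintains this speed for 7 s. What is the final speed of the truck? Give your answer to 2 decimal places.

Phase 1 (accelerating): v₀ = 0 m/s, a = 2.2 m/s².
v = v₀ + at = 0 + (2.2)(4) = 8.80 m/s
Δx = v₀t + ½at² = 0·4 + 0.5·2.2·4² = 17.6 m

Phase 2 (constant speed): v₀ = 8.80 m/s, a = 0 m/s².
v = v₀ + at = 8.80 + (0)(7) = 8.80 m/s
Δx = v₀t + ½at² = 8.80·7 + 0.5·0·7² = 61.6 m
Final speed = 8.80 m/s

8.80 m/s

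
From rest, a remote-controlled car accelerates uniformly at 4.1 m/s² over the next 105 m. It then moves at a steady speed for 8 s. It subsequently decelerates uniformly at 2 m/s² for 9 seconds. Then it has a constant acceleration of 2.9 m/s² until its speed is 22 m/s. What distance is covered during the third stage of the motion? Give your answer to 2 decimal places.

Phase 1 (accelerating): v₀ = 0 m/s, a = 4.1 m/s².
v² = v₀² + 2aΔx = 0² + 2·4.1·105 = 861 → v = 29.3 m/s
t = (v − v₀)/a = (29.3 − 0)/4.1 = 7.16 s

Phase 2 (constant speed): v₀ = 29.3 m/s, a = 0 m/s².
v = v₀ + at = 29.3 + (0)(8) = 29.3 m/s
Δx = v₀t + ½at² = 29.3·8 + 0.5·0·8² = 235 m

Phase 3 (decelerating): v₀ = 29.3 m/s, a = -2 m/s².
v = v₀ + at = 29.3 + (-2)(9) = 11.3 m/s
Δx = v₀t + ½at² = 29.3·9 + 0.5·-2·9² = 183 m
Distance in phase 3 = 183 m

183.09 m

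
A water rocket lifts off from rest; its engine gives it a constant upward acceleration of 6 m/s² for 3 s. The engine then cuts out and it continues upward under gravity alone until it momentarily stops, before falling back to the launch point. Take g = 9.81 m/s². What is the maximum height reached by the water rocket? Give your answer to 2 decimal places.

43.51 m

Phase 1 (powered ascent): v₀ = 0 m/s, a = 6 m/s².
v = v₀ + at = 0 + (6)(3) = 18.0 m/s
Δx = v₀t + ½at² = 0·3 + 0.5·6·3² = 27.0 m

Phase 2 (coasting upward): v₀ = 18.0 m/s, a = -9.81 m/s².
v = v₀ + at → t = (0 − 18.0) / -9.81 = 1.83 s
v² = v₀² + 2aΔx → Δx = (0² − 18.0²)/(2·-9.81) = 16.5 m
Maximum height = 27.0 + 16.5 = 43.5 m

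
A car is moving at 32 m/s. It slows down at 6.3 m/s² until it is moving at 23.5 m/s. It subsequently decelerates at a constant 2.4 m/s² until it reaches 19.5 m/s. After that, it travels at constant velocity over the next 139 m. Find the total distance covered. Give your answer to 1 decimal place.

212.3 m

Phase 1 (decelerating): v₀ = 32.0 m/s, a = -6.3 m/s².
v = v₀ + at → t = (23.5 − 32.0) / -6.3 = 1.35 s
v² = v₀² + 2aΔx → Δx = (23.5² − 32.0²)/(2·-6.3) = 37.4 m

Phase 2 (decelerating): v₀ = 23.5 m/s, a = -2.4 m/s².
v = v₀ + at → t = (19.5 − 23.5) / -2.4 = 1.67 s
v² = v₀² + 2aΔx → Δx = (19.5² − 23.5²)/(2·-2.4) = 35.8 m

Phase 3 (constant speed): v₀ = 19.5 m/s, a = 0 m/s².
Constant speed: t = d/v = 139/19.5 = 7.13 s
Total distance = 37.4 + 35.8 + 139 = 212 m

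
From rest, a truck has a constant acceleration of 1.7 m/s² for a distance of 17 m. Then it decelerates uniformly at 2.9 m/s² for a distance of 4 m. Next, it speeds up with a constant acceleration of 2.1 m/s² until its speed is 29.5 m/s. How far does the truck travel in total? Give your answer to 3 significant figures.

Phase 1 (accelerating): v₀ = 0 m/s, a = 1.7 m/s².
v² = v₀² + 2aΔx = 0² + 2·1.7·17 = 57.8 → v = 7.60 m/s
t = (v − v₀)/a = (7.60 − 0)/1.7 = 4.47 s

Phase 2 (decelerating): v₀ = 7.60 m/s, a = -2.9 m/s².
v² = v₀² + 2aΔx = 7.60² + 2·-2.9·4 = 34.6 → v = 5.88 m/s
t = (v − v₀)/a = (5.88 − 7.60)/-2.9 = 0.593 s

Phase 3 (accelerating): v₀ = 5.88 m/s, a = 2.1 m/s².
v = v₀ + at → t = (29.5 − 5.88) / 2.1 = 11.2 s
v² = v₀² + 2aΔx → Δx = (29.5² − 5.88²)/(2·2.1) = 199 m
Total distance = 17.0 + 4.00 + 199 = 220 m

220 m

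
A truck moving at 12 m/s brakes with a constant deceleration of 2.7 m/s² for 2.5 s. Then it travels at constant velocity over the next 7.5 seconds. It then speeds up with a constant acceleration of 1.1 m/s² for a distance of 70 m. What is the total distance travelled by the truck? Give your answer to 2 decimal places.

Phase 1 (decelerating): v₀ = 12.0 m/s, a = -2.7 m/s².
v = v₀ + at = 12.0 + (-2.7)(2.5) = 5.25 m/s
Δx = v₀t + ½at² = 12.0·2.5 + 0.5·-2.7·2.5² = 21.6 m

Phase 2 (constant speed): v₀ = 5.25 m/s, a = 0 m/s².
v = v₀ + at = 5.25 + (0)(7.5) = 5.25 m/s
Δx = v₀t + ½at² = 5.25·7.5 + 0.5·0·7.5² = 39.4 m

Phase 3 (accelerating): v₀ = 5.25 m/s, a = 1.1 m/s².
v² = v₀² + 2aΔx = 5.25² + 2·1.1·70 = 182 → v = 13.5 m/s
t = (v − v₀)/a = (13.5 − 5.25)/1.1 = 7.48 s
Total distance = 21.6 + 39.4 + 70.0 = 131 m

130.94 m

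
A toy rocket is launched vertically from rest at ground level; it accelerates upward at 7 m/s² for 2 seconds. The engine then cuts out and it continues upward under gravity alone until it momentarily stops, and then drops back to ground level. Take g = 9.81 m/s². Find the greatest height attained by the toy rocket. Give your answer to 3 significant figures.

24.0 m

Phase 1 (powered ascent): v₀ = 0 m/s, a = 7 m/s².
v = v₀ + at = 0 + (7)(2) = 14.0 m/s
Δx = v₀t + ½at² = 0·2 + 0.5·7·2² = 14.0 m

Phase 2 (coasting upward): v₀ = 14.0 m/s, a = -9.81 m/s².
v = v₀ + at → t = (0 − 14.0) / -9.81 = 1.43 s
v² = v₀² + 2aΔx → Δx = (0² − 14.0²)/(2·-9.81) = 9.99 m
Maximum height = 14.0 + 9.99 = 24.0 m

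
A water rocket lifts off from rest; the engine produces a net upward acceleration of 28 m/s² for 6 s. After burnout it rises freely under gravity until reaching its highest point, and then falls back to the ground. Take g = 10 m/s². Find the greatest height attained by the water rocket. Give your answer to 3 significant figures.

1920 m

Phase 1 (powered ascent): v₀ = 0 m/s, a = 28 m/s².
v = v₀ + at = 0 + (28)(6) = 168 m/s
Δx = v₀t + ½at² = 0·6 + 0.5·28·6² = 504 m

Phase 2 (coasting upward): v₀ = 168 m/s, a = -10 m/s².
v = v₀ + at → t = (0 − 168) / -10 = 16.8 s
v² = v₀² + 2aΔx → Δx = (0² − 168²)/(2·-10) = 1410 m
Maximum height = 504 + 1410 = 1920 m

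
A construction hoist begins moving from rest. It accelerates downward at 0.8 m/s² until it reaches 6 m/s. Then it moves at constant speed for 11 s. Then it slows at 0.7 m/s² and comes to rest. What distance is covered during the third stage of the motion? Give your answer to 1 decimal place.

Phase 1 (accelerating): v₀ = 0 m/s, a = 0.8 m/s².
v = v₀ + at → t = (6 − 0) / 0.8 = 7.50 s
v² = v₀² + 2aΔx → Δx = (6² − 0²)/(2·0.8) = 22.5 m

Phase 2 (constant speed): v₀ = 6.00 m/s, a = 0 m/s².
v = v₀ + at = 6.00 + (0)(11) = 6.00 m/s
Δx = v₀t + ½at² = 6.00·11 + 0.5·0·11² = 66.0 m

Phase 3 (decelerating): v₀ = 6.00 m/s, a = -0.7 m/s².
v = v₀ + at → t = (0 − 6.00) / -0.7 = 8.57 s
v² = v₀² + 2aΔx → Δx = (0² − 6.00²)/(2·-0.7) = 25.7 m
Distance in phase 3 = 25.7 m

25.7 m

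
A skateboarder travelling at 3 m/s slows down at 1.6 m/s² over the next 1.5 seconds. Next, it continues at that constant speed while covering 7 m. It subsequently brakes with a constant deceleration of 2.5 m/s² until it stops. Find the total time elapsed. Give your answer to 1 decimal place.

Phase 1 (decelerating): v₀ = 3.00 m/s, a = -1.6 m/s².
v = v₀ + at = 3.00 + (-1.6)(1.5) = 0.600 m/s
Δx = v₀t + ½at² = 3.00·1.5 + 0.5·-1.6·1.5² = 2.70 m

Phase 2 (constant speed): v₀ = 0.600 m/s, a = 0 m/s².
Constant speed: t = d/v = 7/0.600 = 11.7 s

Phase 3 (decelerating): v₀ = 0.600 m/s, a = -2.5 m/s².
v = v₀ + at → t = (0 − 0.600) / -2.5 = 0.240 s
v² = v₀² + 2aΔx → Δx = (0² − 0.600²)/(2·-2.5) = 0.0720 m
Total time = 1.50 + 11.7 + 0.240 = 13.4 s

13.4 s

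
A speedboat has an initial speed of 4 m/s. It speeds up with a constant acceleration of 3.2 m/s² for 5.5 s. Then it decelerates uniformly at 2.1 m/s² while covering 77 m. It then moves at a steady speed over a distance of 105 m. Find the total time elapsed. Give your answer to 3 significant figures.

18.9 s

Phase 1 (accelerating): v₀ = 4.00 m/s, a = 3.2 m/s².
v = v₀ + at = 4.00 + (3.2)(5.5) = 21.6 m/s
Δx = v₀t + ½at² = 4.00·5.5 + 0.5·3.2·5.5² = 70.4 m

Phase 2 (decelerating): v₀ = 21.6 m/s, a = -2.1 m/s².
v² = v₀² + 2aΔx = 21.6² + 2·-2.1·77 = 143 → v = 12.0 m/s
t = (v − v₀)/a = (12.0 − 21.6)/-2.1 = 4.59 s

Phase 3 (constant speed): v₀ = 12.0 m/s, a = 0 m/s².
Constant speed: t = d/v = 105/12.0 = 8.78 s
Total time = 5.50 + 4.59 + 8.78 = 18.9 s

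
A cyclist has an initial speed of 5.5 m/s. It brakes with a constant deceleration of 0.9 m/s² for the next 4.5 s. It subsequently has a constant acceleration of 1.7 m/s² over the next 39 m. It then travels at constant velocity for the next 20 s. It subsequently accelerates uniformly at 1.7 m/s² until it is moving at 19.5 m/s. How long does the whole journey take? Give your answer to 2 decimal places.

35.12 s

Phase 1 (decelerating): v₀ = 5.50 m/s, a = -0.9 m/s².
v = v₀ + at = 5.50 + (-0.9)(4.5) = 1.45 m/s
Δx = v₀t + ½at² = 5.50·4.5 + 0.5·-0.9·4.5² = 15.6 m

Phase 2 (accelerating): v₀ = 1.45 m/s, a = 1.7 m/s².
v² = v₀² + 2aΔx = 1.45² + 2·1.7·39 = 135 → v = 11.6 m/s
t = (v − v₀)/a = (11.6 − 1.45)/1.7 = 5.97 s

Phase 3 (constant speed): v₀ = 11.6 m/s, a = 0 m/s².
v = v₀ + at = 11.6 + (0)(20) = 11.6 m/s
Δx = v₀t + ½at² = 11.6·20 + 0.5·0·20² = 232 m

Phase 4 (accelerating): v₀ = 11.6 m/s, a = 1.7 m/s².
v = v₀ + at → t = (19.5 − 11.6) / 1.7 = 4.64 s
v² = v₀² + 2aΔx → Δx = (19.5² − 11.6²)/(2·1.7) = 72.2 m
Total time = 4.50 + 5.97 + 20.0 + 4.64 = 35.1 s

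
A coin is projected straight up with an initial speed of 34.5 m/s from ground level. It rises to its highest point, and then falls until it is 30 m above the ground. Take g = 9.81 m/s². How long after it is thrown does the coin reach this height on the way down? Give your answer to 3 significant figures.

6.02 s

Phase 1 (rising): v₀ = 34.5 m/s, a = -9.81 m/s².
v = v₀ + at → t = (0 − 34.5) / -9.81 = 3.52 s
v² = v₀² + 2aΔx → Δx = (0² − 34.5²)/(2·-9.81) = 60.7 m

Phase 2 (falling): v₀ = 0 m/s, a = -9.81 m/s².
Falls 30.7 m from rest: t = √(2·30.7/9.81) = 2.50 s; v = g·t = 24.5 m/s.
Total time = 3.52 + 2.50 = 6.02 s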